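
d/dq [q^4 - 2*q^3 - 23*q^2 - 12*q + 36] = 4*q^3 - 6*q^2 - 46*q - 12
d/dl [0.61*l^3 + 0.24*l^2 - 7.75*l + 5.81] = 1.83*l^2 + 0.48*l - 7.75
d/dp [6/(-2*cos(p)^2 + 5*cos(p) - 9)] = 6*(5 - 4*cos(p))*sin(p)/(-5*cos(p) + cos(2*p) + 10)^2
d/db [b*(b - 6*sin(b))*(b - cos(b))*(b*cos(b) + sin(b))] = -b^4*sin(b) + b^3*sin(2*b) + 5*b^3*cos(b) - 6*b^3*cos(2*b) + 3*b^2*sin(b) - 15*b^2*sin(2*b) + 3*b^2*cos(b)/2 - 5*b^2*cos(2*b)/2 + 9*b^2*cos(3*b)/2 - 3*b^2/2 + 3*b*sin(b)/2 - b*sin(2*b) + 15*b*sin(3*b)/2 + 6*b*cos(2*b) - 6*b + 3*cos(b)/2 - 3*cos(3*b)/2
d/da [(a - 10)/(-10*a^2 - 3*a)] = 10*(a^2 - 20*a - 3)/(a^2*(100*a^2 + 60*a + 9))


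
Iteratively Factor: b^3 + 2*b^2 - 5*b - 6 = (b - 2)*(b^2 + 4*b + 3) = (b - 2)*(b + 3)*(b + 1)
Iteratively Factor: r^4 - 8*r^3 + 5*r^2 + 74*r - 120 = (r + 3)*(r^3 - 11*r^2 + 38*r - 40) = (r - 5)*(r + 3)*(r^2 - 6*r + 8) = (r - 5)*(r - 2)*(r + 3)*(r - 4)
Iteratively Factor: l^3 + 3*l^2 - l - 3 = (l + 1)*(l^2 + 2*l - 3) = (l + 1)*(l + 3)*(l - 1)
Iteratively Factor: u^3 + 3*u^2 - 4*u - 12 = (u + 3)*(u^2 - 4) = (u - 2)*(u + 3)*(u + 2)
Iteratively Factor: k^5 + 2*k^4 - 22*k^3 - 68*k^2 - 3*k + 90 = (k - 5)*(k^4 + 7*k^3 + 13*k^2 - 3*k - 18) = (k - 5)*(k + 2)*(k^3 + 5*k^2 + 3*k - 9) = (k - 5)*(k + 2)*(k + 3)*(k^2 + 2*k - 3) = (k - 5)*(k - 1)*(k + 2)*(k + 3)*(k + 3)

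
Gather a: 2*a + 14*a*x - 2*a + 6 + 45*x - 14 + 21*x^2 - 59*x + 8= 14*a*x + 21*x^2 - 14*x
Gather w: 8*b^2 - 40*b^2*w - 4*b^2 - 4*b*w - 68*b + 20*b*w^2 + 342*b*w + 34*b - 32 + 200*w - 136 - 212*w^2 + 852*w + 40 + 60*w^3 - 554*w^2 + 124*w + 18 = 4*b^2 - 34*b + 60*w^3 + w^2*(20*b - 766) + w*(-40*b^2 + 338*b + 1176) - 110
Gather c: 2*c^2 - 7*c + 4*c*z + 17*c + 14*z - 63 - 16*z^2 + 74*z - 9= 2*c^2 + c*(4*z + 10) - 16*z^2 + 88*z - 72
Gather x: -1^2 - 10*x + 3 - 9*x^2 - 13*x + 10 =-9*x^2 - 23*x + 12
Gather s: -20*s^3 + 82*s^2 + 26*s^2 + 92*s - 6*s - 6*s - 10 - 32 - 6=-20*s^3 + 108*s^2 + 80*s - 48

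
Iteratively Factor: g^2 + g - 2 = (g - 1)*(g + 2)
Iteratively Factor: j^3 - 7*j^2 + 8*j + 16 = (j + 1)*(j^2 - 8*j + 16) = (j - 4)*(j + 1)*(j - 4)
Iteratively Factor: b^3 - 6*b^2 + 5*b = (b)*(b^2 - 6*b + 5) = b*(b - 5)*(b - 1)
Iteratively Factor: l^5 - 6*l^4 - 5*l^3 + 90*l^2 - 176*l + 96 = (l - 2)*(l^4 - 4*l^3 - 13*l^2 + 64*l - 48) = (l - 2)*(l - 1)*(l^3 - 3*l^2 - 16*l + 48) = (l - 3)*(l - 2)*(l - 1)*(l^2 - 16) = (l - 4)*(l - 3)*(l - 2)*(l - 1)*(l + 4)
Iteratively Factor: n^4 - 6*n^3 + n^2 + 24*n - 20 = (n - 5)*(n^3 - n^2 - 4*n + 4) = (n - 5)*(n - 1)*(n^2 - 4) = (n - 5)*(n - 2)*(n - 1)*(n + 2)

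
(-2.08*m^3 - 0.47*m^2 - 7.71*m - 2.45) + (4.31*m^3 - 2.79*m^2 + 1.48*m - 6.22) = 2.23*m^3 - 3.26*m^2 - 6.23*m - 8.67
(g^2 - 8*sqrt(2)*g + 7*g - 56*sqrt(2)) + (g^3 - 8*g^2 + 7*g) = g^3 - 7*g^2 - 8*sqrt(2)*g + 14*g - 56*sqrt(2)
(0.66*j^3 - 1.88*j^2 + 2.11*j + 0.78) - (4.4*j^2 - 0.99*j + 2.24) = 0.66*j^3 - 6.28*j^2 + 3.1*j - 1.46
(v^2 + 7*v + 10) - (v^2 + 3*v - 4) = 4*v + 14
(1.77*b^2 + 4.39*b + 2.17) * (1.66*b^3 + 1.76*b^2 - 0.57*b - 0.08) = 2.9382*b^5 + 10.4026*b^4 + 10.3197*b^3 + 1.1753*b^2 - 1.5881*b - 0.1736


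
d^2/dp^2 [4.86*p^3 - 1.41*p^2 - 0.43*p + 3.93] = 29.16*p - 2.82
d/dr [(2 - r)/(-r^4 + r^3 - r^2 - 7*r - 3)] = (r^4 - r^3 + r^2 + 7*r - (r - 2)*(4*r^3 - 3*r^2 + 2*r + 7) + 3)/(r^4 - r^3 + r^2 + 7*r + 3)^2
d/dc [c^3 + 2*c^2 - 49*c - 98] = 3*c^2 + 4*c - 49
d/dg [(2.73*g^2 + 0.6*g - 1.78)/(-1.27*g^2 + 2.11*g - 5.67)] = (6.5223*g^2 - 35.4794*g + 0.3538)/(1.6129*g^4 - 5.3594*g^3 + 18.8539*g^2 - 23.9274*g + 32.1489)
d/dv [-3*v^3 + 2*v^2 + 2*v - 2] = -9*v^2 + 4*v + 2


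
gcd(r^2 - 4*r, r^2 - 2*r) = r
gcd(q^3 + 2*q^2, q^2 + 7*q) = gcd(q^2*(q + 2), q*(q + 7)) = q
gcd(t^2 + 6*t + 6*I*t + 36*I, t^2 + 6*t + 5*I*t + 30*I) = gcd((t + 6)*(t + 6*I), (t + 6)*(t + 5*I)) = t + 6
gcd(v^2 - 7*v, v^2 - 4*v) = v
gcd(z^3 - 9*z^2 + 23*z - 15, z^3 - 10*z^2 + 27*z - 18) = z^2 - 4*z + 3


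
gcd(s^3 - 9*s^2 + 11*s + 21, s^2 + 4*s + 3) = s + 1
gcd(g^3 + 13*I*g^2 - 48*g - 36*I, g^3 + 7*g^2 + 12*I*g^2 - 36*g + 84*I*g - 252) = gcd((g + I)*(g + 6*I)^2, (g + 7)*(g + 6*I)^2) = g^2 + 12*I*g - 36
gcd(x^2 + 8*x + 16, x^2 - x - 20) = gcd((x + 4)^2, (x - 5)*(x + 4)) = x + 4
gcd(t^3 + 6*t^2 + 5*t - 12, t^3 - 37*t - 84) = t^2 + 7*t + 12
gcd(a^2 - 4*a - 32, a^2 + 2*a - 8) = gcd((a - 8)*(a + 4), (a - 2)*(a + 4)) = a + 4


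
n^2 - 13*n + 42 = (n - 7)*(n - 6)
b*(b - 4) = b^2 - 4*b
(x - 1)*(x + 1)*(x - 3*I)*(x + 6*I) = x^4 + 3*I*x^3 + 17*x^2 - 3*I*x - 18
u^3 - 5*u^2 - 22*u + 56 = (u - 7)*(u - 2)*(u + 4)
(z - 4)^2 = z^2 - 8*z + 16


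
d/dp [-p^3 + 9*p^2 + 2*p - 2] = -3*p^2 + 18*p + 2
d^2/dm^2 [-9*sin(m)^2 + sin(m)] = -sin(m) - 18*cos(2*m)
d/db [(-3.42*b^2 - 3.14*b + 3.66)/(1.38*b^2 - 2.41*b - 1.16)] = (12.5754*b^2 - 2.1672*b + 12.463)/(1.9044*b^4 - 6.6516*b^3 + 2.6065*b^2 + 5.5912*b + 1.3456)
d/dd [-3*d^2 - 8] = -6*d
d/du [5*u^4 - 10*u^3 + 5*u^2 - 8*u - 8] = 20*u^3 - 30*u^2 + 10*u - 8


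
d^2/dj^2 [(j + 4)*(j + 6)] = 2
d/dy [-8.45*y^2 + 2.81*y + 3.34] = 2.81 - 16.9*y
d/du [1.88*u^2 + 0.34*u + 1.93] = 3.76*u + 0.34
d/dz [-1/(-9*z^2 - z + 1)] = (-18*z - 1)/(9*z^2 + z - 1)^2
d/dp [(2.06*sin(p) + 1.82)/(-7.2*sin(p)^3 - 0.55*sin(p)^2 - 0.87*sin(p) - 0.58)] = (29.664*sin(p)^3 + 40.445*sin(p)^2 + 2.002*sin(p) + 0.3886)*cos(p)/(51.84*sin(p)^6 + 7.92*sin(p)^5 + 12.8305*sin(p)^4 + 9.309*sin(p)^3 + 1.3949*sin(p)^2 + 1.0092*sin(p) + 0.3364)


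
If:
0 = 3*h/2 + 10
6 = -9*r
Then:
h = -20/3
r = -2/3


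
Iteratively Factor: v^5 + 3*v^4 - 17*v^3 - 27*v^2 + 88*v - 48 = (v - 1)*(v^4 + 4*v^3 - 13*v^2 - 40*v + 48) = (v - 1)*(v + 4)*(v^3 - 13*v + 12) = (v - 1)*(v + 4)^2*(v^2 - 4*v + 3) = (v - 1)^2*(v + 4)^2*(v - 3)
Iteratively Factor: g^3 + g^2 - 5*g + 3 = (g - 1)*(g^2 + 2*g - 3) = (g - 1)^2*(g + 3)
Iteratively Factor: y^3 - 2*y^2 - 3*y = (y)*(y^2 - 2*y - 3) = y*(y - 3)*(y + 1)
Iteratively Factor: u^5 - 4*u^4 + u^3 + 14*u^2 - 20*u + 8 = (u - 1)*(u^4 - 3*u^3 - 2*u^2 + 12*u - 8) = (u - 1)*(u + 2)*(u^3 - 5*u^2 + 8*u - 4) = (u - 2)*(u - 1)*(u + 2)*(u^2 - 3*u + 2) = (u - 2)*(u - 1)^2*(u + 2)*(u - 2)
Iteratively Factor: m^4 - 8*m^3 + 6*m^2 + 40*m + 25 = (m + 1)*(m^3 - 9*m^2 + 15*m + 25) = (m - 5)*(m + 1)*(m^2 - 4*m - 5) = (m - 5)^2*(m + 1)*(m + 1)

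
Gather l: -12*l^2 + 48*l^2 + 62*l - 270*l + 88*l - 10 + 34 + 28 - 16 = 36*l^2 - 120*l + 36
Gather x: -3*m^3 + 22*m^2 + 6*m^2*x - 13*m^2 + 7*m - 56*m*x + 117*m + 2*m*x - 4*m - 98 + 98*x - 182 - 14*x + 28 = -3*m^3 + 9*m^2 + 120*m + x*(6*m^2 - 54*m + 84) - 252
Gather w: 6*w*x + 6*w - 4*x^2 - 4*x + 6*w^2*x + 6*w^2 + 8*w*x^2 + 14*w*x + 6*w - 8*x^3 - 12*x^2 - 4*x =w^2*(6*x + 6) + w*(8*x^2 + 20*x + 12) - 8*x^3 - 16*x^2 - 8*x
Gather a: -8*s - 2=-8*s - 2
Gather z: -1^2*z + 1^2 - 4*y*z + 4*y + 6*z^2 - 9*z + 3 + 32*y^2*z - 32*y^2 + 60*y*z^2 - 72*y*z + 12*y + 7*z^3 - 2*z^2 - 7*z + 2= -32*y^2 + 16*y + 7*z^3 + z^2*(60*y + 4) + z*(32*y^2 - 76*y - 17) + 6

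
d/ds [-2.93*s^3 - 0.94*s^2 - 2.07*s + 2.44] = -8.79*s^2 - 1.88*s - 2.07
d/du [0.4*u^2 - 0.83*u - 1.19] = 0.8*u - 0.83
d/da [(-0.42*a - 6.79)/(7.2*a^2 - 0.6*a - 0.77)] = (3.024*a^2 + 97.776*a - 3.7506)/(51.84*a^4 - 8.64*a^3 - 10.728*a^2 + 0.924*a + 0.5929)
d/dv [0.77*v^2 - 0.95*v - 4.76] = 1.54*v - 0.95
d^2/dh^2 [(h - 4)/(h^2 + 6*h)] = 2*(-h*(h + 6)*(3*h + 2) + 4*(h - 4)*(h + 3)^2)/(h^3*(h + 6)^3)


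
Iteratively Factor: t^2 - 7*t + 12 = (t - 3)*(t - 4)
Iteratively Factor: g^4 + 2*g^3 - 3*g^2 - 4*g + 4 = (g + 2)*(g^3 - 3*g + 2) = (g + 2)^2*(g^2 - 2*g + 1) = (g - 1)*(g + 2)^2*(g - 1)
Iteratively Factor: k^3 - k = (k - 1)*(k^2 + k) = (k - 1)*(k + 1)*(k)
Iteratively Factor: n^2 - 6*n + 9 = (n - 3)*(n - 3)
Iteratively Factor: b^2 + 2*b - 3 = (b + 3)*(b - 1)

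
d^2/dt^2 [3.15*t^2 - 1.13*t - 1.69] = 6.30000000000000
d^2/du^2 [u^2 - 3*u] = 2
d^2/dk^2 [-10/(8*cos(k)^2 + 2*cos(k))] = 5*(16*(1 - cos(2*k))^2 - 15*cos(k) + 33*cos(2*k)/2 + 3*cos(3*k) - 99/2)/((4*cos(k) + 1)^3*cos(k)^3)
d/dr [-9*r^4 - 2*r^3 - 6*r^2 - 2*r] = -36*r^3 - 6*r^2 - 12*r - 2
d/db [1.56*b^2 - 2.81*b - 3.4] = 3.12*b - 2.81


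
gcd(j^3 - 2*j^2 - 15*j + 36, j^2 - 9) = j - 3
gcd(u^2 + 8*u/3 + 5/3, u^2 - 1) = u + 1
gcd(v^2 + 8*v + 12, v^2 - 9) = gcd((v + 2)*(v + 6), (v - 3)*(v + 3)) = 1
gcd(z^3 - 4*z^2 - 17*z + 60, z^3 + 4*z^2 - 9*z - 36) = z^2 + z - 12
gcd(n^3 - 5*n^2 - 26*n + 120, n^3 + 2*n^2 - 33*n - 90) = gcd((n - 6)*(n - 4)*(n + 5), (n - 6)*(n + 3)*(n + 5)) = n^2 - n - 30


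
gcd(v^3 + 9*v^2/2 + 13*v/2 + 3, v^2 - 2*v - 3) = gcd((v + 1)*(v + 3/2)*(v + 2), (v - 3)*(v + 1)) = v + 1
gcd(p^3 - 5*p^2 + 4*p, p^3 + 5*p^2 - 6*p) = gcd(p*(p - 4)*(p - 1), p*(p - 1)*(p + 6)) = p^2 - p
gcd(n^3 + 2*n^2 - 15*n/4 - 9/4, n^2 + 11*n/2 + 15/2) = n + 3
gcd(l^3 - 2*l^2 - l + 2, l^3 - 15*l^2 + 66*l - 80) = l - 2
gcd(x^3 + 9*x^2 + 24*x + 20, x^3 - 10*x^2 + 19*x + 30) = 1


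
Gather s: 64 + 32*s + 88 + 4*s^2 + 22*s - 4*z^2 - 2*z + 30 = 4*s^2 + 54*s - 4*z^2 - 2*z + 182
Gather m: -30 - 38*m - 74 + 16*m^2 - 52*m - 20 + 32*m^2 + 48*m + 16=48*m^2 - 42*m - 108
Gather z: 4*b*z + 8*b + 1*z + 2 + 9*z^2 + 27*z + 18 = 8*b + 9*z^2 + z*(4*b + 28) + 20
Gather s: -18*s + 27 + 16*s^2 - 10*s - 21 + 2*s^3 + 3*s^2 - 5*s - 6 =2*s^3 + 19*s^2 - 33*s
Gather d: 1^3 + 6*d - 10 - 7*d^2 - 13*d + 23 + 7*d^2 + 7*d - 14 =0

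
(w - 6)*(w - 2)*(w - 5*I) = w^3 - 8*w^2 - 5*I*w^2 + 12*w + 40*I*w - 60*I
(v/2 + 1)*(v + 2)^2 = v^3/2 + 3*v^2 + 6*v + 4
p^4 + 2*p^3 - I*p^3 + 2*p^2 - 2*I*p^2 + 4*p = p*(p + 2)*(p - 2*I)*(p + I)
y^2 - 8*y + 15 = (y - 5)*(y - 3)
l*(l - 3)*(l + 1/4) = l^3 - 11*l^2/4 - 3*l/4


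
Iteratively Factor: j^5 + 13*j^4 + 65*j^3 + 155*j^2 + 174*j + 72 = (j + 3)*(j^4 + 10*j^3 + 35*j^2 + 50*j + 24) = (j + 3)*(j + 4)*(j^3 + 6*j^2 + 11*j + 6) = (j + 3)^2*(j + 4)*(j^2 + 3*j + 2) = (j + 1)*(j + 3)^2*(j + 4)*(j + 2)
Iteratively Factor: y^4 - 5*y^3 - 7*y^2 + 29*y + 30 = (y + 1)*(y^3 - 6*y^2 - y + 30) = (y - 5)*(y + 1)*(y^2 - y - 6) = (y - 5)*(y + 1)*(y + 2)*(y - 3)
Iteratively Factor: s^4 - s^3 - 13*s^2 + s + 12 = (s + 1)*(s^3 - 2*s^2 - 11*s + 12) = (s - 4)*(s + 1)*(s^2 + 2*s - 3) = (s - 4)*(s - 1)*(s + 1)*(s + 3)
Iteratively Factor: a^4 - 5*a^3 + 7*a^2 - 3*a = (a)*(a^3 - 5*a^2 + 7*a - 3) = a*(a - 1)*(a^2 - 4*a + 3) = a*(a - 1)^2*(a - 3)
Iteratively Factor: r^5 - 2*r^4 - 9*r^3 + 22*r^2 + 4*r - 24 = (r + 1)*(r^4 - 3*r^3 - 6*r^2 + 28*r - 24) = (r + 1)*(r + 3)*(r^3 - 6*r^2 + 12*r - 8) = (r - 2)*(r + 1)*(r + 3)*(r^2 - 4*r + 4) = (r - 2)^2*(r + 1)*(r + 3)*(r - 2)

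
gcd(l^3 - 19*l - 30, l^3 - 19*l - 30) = l^3 - 19*l - 30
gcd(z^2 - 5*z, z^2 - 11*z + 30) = z - 5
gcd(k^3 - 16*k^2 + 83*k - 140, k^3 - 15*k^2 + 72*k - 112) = k^2 - 11*k + 28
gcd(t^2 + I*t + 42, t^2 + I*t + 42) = t^2 + I*t + 42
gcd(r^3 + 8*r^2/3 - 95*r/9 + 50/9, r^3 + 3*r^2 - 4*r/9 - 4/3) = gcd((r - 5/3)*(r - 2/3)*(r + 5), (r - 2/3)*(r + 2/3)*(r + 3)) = r - 2/3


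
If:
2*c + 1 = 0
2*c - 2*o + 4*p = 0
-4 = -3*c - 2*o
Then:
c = -1/2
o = 11/4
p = 13/8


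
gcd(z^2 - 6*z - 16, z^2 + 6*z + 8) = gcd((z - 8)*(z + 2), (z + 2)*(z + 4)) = z + 2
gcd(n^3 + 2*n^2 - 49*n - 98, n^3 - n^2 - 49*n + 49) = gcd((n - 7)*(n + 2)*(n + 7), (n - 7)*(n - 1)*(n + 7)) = n^2 - 49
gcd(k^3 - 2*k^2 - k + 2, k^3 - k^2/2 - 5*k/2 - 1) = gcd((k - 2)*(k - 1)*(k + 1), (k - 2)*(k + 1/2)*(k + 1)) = k^2 - k - 2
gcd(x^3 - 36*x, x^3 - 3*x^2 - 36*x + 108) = x^2 - 36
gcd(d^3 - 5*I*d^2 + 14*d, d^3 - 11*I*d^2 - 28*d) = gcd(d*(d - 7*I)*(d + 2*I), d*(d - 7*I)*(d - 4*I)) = d^2 - 7*I*d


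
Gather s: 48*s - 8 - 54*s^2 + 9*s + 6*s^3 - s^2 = 6*s^3 - 55*s^2 + 57*s - 8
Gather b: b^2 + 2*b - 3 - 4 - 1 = b^2 + 2*b - 8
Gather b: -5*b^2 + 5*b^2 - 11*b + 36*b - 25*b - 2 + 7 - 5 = 0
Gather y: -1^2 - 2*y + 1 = -2*y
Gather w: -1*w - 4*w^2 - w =-4*w^2 - 2*w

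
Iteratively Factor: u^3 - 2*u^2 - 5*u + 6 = (u + 2)*(u^2 - 4*u + 3) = (u - 1)*(u + 2)*(u - 3)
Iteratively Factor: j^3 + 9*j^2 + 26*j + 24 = (j + 2)*(j^2 + 7*j + 12) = (j + 2)*(j + 4)*(j + 3)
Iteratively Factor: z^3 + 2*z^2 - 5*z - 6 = (z + 3)*(z^2 - z - 2) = (z + 1)*(z + 3)*(z - 2)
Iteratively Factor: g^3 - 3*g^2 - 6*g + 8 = (g + 2)*(g^2 - 5*g + 4) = (g - 4)*(g + 2)*(g - 1)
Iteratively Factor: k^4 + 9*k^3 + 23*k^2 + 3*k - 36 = (k + 3)*(k^3 + 6*k^2 + 5*k - 12) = (k - 1)*(k + 3)*(k^2 + 7*k + 12) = (k - 1)*(k + 3)^2*(k + 4)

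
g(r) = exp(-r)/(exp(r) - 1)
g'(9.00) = 0.00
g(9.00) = 0.00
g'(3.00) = -0.00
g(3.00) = 0.00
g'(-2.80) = 16.38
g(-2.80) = -17.51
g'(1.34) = -0.22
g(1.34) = 0.09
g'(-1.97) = 6.98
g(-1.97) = -8.33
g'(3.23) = -0.00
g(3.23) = 0.00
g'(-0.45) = -3.29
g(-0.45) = -4.33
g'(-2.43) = 11.25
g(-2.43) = -12.46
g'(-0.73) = 0.28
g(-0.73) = -4.01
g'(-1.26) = 2.97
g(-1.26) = -4.92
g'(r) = -exp(-r)/(exp(r) - 1) - 1/(exp(r) - 1)^2 = (1 - 2*exp(r))*exp(-r)/(exp(2*r) - 2*exp(r) + 1)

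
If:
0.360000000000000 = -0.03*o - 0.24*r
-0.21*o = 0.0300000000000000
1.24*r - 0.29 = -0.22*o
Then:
No Solution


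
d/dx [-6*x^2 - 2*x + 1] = -12*x - 2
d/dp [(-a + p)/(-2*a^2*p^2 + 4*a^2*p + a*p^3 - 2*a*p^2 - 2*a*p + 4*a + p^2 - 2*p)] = (-2*a^2*p^2 + 4*a^2*p + a*p^3 - 2*a*p^2 - 2*a*p + 4*a + p^2 - 2*p - (a - p)*(4*a^2*p - 4*a^2 - 3*a*p^2 + 4*a*p + 2*a - 2*p + 2))/(2*a^2*p^2 - 4*a^2*p - a*p^3 + 2*a*p^2 + 2*a*p - 4*a - p^2 + 2*p)^2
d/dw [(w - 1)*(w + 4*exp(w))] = 4*w*exp(w) + 2*w - 1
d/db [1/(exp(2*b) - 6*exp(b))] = 2*(3 - exp(b))*exp(-b)/(exp(b) - 6)^2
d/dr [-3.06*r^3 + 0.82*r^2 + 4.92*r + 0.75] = -9.18*r^2 + 1.64*r + 4.92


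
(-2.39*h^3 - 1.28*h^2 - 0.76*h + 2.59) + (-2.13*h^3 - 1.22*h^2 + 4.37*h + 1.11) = -4.52*h^3 - 2.5*h^2 + 3.61*h + 3.7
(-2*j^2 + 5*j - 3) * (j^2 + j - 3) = -2*j^4 + 3*j^3 + 8*j^2 - 18*j + 9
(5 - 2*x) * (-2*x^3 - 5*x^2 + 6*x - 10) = 4*x^4 - 37*x^2 + 50*x - 50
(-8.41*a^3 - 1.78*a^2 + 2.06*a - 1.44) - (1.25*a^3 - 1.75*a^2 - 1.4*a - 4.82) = -9.66*a^3 - 0.03*a^2 + 3.46*a + 3.38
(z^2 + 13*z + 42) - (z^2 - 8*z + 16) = 21*z + 26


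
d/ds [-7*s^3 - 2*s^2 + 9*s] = -21*s^2 - 4*s + 9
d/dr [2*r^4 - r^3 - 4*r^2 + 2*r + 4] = 8*r^3 - 3*r^2 - 8*r + 2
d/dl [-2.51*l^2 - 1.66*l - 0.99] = -5.02*l - 1.66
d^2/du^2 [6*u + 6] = 0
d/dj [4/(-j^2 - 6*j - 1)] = 8*(j + 3)/(j^2 + 6*j + 1)^2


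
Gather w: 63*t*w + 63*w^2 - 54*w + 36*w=63*w^2 + w*(63*t - 18)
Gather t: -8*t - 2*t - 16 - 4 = -10*t - 20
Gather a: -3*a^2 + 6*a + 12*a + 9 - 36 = -3*a^2 + 18*a - 27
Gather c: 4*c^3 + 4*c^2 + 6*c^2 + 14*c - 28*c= 4*c^3 + 10*c^2 - 14*c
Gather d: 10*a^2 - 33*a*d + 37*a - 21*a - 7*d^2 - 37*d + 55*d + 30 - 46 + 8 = 10*a^2 + 16*a - 7*d^2 + d*(18 - 33*a) - 8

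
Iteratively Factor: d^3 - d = (d + 1)*(d^2 - d) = (d - 1)*(d + 1)*(d)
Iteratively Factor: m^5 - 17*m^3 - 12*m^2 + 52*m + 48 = (m + 3)*(m^4 - 3*m^3 - 8*m^2 + 12*m + 16) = (m + 2)*(m + 3)*(m^3 - 5*m^2 + 2*m + 8) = (m + 1)*(m + 2)*(m + 3)*(m^2 - 6*m + 8) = (m - 4)*(m + 1)*(m + 2)*(m + 3)*(m - 2)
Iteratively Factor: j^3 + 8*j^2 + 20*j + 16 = (j + 2)*(j^2 + 6*j + 8) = (j + 2)*(j + 4)*(j + 2)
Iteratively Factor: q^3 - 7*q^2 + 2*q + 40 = (q - 5)*(q^2 - 2*q - 8) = (q - 5)*(q - 4)*(q + 2)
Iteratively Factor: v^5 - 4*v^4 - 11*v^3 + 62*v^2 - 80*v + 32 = (v - 1)*(v^4 - 3*v^3 - 14*v^2 + 48*v - 32) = (v - 1)*(v + 4)*(v^3 - 7*v^2 + 14*v - 8) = (v - 4)*(v - 1)*(v + 4)*(v^2 - 3*v + 2) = (v - 4)*(v - 1)^2*(v + 4)*(v - 2)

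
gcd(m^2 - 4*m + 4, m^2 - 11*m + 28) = 1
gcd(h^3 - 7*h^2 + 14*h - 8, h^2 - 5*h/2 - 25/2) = 1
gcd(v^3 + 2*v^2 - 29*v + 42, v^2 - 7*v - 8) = 1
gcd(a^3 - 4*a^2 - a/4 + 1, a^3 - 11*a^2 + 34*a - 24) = a - 4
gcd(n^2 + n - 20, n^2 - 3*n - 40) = n + 5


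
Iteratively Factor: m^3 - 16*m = (m - 4)*(m^2 + 4*m) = m*(m - 4)*(m + 4)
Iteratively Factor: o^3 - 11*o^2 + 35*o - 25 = (o - 1)*(o^2 - 10*o + 25) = (o - 5)*(o - 1)*(o - 5)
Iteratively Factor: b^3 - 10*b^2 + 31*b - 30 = (b - 3)*(b^2 - 7*b + 10) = (b - 3)*(b - 2)*(b - 5)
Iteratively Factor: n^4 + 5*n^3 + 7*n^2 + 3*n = (n)*(n^3 + 5*n^2 + 7*n + 3) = n*(n + 1)*(n^2 + 4*n + 3) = n*(n + 1)*(n + 3)*(n + 1)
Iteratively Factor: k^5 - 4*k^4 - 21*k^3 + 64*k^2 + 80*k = (k + 4)*(k^4 - 8*k^3 + 11*k^2 + 20*k) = (k - 4)*(k + 4)*(k^3 - 4*k^2 - 5*k) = (k - 5)*(k - 4)*(k + 4)*(k^2 + k) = k*(k - 5)*(k - 4)*(k + 4)*(k + 1)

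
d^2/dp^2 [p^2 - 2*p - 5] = 2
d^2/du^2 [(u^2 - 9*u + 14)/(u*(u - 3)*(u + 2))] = 2*(u^6 - 27*u^5 + 129*u^4 - 181*u^3 - 210*u^2 + 252*u + 504)/(u^3*(u^6 - 3*u^5 - 15*u^4 + 35*u^3 + 90*u^2 - 108*u - 216))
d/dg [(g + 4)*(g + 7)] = 2*g + 11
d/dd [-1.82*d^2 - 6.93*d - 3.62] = -3.64*d - 6.93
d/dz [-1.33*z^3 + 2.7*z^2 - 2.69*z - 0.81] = -3.99*z^2 + 5.4*z - 2.69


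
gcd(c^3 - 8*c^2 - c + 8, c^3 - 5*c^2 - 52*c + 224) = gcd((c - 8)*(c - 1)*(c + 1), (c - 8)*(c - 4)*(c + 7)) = c - 8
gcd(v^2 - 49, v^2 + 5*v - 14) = v + 7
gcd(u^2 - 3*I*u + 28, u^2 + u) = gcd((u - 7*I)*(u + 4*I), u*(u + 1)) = 1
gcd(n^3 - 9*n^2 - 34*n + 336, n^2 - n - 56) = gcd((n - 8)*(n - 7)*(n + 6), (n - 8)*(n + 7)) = n - 8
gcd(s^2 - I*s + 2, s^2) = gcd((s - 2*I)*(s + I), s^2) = 1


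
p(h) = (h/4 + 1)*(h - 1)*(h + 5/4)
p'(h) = (h/4 + 1)*(h - 1) + (h/4 + 1)*(h + 5/4) + (h - 1)*(h + 5/4)/4 = 3*h^2/4 + 17*h/8 - 1/16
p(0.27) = -1.18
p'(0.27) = 0.57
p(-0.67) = -0.81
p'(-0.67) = -1.15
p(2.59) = 10.06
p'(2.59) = 10.47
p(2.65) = 10.70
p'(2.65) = 10.84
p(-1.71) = 0.71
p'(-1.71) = -1.50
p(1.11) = 0.33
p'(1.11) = 3.22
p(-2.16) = 1.32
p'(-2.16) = -1.15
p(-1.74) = 0.76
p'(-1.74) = -1.49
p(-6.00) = -16.62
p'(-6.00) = 14.19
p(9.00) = 266.50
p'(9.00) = 79.81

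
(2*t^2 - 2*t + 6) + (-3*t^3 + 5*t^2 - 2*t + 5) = -3*t^3 + 7*t^2 - 4*t + 11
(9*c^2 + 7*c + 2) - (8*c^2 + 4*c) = c^2 + 3*c + 2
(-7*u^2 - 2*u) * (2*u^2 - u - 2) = -14*u^4 + 3*u^3 + 16*u^2 + 4*u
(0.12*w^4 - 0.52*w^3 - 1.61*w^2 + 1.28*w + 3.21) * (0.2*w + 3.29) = 0.024*w^5 + 0.2908*w^4 - 2.0328*w^3 - 5.0409*w^2 + 4.8532*w + 10.5609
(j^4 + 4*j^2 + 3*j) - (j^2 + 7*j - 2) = j^4 + 3*j^2 - 4*j + 2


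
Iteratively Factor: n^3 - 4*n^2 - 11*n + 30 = (n - 2)*(n^2 - 2*n - 15) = (n - 5)*(n - 2)*(n + 3)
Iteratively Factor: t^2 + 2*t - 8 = (t + 4)*(t - 2)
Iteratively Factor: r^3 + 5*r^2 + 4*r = (r + 4)*(r^2 + r) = (r + 1)*(r + 4)*(r)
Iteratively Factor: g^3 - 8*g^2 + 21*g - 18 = (g - 3)*(g^2 - 5*g + 6) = (g - 3)^2*(g - 2)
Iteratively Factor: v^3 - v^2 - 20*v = (v - 5)*(v^2 + 4*v) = v*(v - 5)*(v + 4)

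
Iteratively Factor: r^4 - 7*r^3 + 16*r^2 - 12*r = (r - 3)*(r^3 - 4*r^2 + 4*r) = (r - 3)*(r - 2)*(r^2 - 2*r) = (r - 3)*(r - 2)^2*(r)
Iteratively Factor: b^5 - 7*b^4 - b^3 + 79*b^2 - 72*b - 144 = (b + 1)*(b^4 - 8*b^3 + 7*b^2 + 72*b - 144) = (b - 4)*(b + 1)*(b^3 - 4*b^2 - 9*b + 36) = (b - 4)*(b - 3)*(b + 1)*(b^2 - b - 12) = (b - 4)*(b - 3)*(b + 1)*(b + 3)*(b - 4)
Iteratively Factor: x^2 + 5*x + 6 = (x + 3)*(x + 2)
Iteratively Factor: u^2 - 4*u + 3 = (u - 1)*(u - 3)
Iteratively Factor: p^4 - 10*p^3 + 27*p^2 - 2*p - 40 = (p + 1)*(p^3 - 11*p^2 + 38*p - 40) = (p - 5)*(p + 1)*(p^2 - 6*p + 8) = (p - 5)*(p - 2)*(p + 1)*(p - 4)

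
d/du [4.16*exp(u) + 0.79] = 4.16*exp(u)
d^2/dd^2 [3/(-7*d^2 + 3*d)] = 6*(7*d*(7*d - 3) - (14*d - 3)^2)/(d^3*(7*d - 3)^3)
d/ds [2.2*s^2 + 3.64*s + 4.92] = 4.4*s + 3.64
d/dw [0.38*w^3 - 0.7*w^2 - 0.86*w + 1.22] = 1.14*w^2 - 1.4*w - 0.86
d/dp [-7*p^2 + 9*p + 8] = 9 - 14*p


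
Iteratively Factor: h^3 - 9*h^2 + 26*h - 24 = (h - 4)*(h^2 - 5*h + 6) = (h - 4)*(h - 3)*(h - 2)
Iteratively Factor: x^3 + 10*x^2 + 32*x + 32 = (x + 4)*(x^2 + 6*x + 8) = (x + 2)*(x + 4)*(x + 4)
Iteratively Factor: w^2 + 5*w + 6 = (w + 3)*(w + 2)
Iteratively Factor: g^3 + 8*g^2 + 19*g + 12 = (g + 1)*(g^2 + 7*g + 12) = (g + 1)*(g + 4)*(g + 3)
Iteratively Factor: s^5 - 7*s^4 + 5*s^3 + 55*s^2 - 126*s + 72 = (s + 3)*(s^4 - 10*s^3 + 35*s^2 - 50*s + 24) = (s - 4)*(s + 3)*(s^3 - 6*s^2 + 11*s - 6) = (s - 4)*(s - 3)*(s + 3)*(s^2 - 3*s + 2) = (s - 4)*(s - 3)*(s - 1)*(s + 3)*(s - 2)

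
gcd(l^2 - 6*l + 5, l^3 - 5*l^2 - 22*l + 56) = 1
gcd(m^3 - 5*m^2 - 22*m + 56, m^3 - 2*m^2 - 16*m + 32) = m^2 + 2*m - 8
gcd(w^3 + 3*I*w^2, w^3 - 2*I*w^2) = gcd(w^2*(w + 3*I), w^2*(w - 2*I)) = w^2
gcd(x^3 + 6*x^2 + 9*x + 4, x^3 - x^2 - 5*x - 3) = x^2 + 2*x + 1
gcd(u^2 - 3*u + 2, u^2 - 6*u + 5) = u - 1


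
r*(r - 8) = r^2 - 8*r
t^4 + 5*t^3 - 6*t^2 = t^2*(t - 1)*(t + 6)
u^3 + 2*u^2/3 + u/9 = u*(u + 1/3)^2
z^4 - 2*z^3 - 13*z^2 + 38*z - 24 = (z - 3)*(z - 2)*(z - 1)*(z + 4)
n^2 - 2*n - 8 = (n - 4)*(n + 2)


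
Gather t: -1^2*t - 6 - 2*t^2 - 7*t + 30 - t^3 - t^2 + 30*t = -t^3 - 3*t^2 + 22*t + 24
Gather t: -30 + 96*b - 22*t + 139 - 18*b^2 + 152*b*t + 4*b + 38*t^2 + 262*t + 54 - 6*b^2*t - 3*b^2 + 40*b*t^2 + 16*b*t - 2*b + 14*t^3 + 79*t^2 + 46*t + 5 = -21*b^2 + 98*b + 14*t^3 + t^2*(40*b + 117) + t*(-6*b^2 + 168*b + 286) + 168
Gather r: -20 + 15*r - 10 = 15*r - 30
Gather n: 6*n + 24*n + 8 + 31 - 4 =30*n + 35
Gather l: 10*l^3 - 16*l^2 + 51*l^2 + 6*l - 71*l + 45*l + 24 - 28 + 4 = 10*l^3 + 35*l^2 - 20*l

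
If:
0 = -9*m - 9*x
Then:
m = -x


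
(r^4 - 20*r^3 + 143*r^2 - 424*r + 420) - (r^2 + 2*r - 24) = r^4 - 20*r^3 + 142*r^2 - 426*r + 444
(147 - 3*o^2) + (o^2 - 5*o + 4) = -2*o^2 - 5*o + 151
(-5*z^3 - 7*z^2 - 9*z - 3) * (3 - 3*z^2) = 15*z^5 + 21*z^4 + 12*z^3 - 12*z^2 - 27*z - 9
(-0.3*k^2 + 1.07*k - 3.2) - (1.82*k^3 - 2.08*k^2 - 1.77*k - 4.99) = -1.82*k^3 + 1.78*k^2 + 2.84*k + 1.79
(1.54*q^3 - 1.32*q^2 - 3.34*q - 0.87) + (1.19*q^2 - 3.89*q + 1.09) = 1.54*q^3 - 0.13*q^2 - 7.23*q + 0.22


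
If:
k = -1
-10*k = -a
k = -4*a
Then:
No Solution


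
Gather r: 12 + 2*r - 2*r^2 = -2*r^2 + 2*r + 12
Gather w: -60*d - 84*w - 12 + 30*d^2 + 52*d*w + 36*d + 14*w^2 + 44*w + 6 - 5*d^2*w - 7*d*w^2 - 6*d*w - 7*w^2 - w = 30*d^2 - 24*d + w^2*(7 - 7*d) + w*(-5*d^2 + 46*d - 41) - 6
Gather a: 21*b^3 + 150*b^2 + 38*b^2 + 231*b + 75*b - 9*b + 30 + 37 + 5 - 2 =21*b^3 + 188*b^2 + 297*b + 70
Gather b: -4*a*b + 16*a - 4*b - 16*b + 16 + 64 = 16*a + b*(-4*a - 20) + 80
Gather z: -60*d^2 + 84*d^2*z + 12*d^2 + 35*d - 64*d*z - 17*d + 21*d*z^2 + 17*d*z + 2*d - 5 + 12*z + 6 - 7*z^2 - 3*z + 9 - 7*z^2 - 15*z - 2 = -48*d^2 + 20*d + z^2*(21*d - 14) + z*(84*d^2 - 47*d - 6) + 8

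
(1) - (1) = 0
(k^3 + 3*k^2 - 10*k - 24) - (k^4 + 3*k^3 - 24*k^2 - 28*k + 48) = -k^4 - 2*k^3 + 27*k^2 + 18*k - 72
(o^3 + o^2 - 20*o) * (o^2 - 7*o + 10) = o^5 - 6*o^4 - 17*o^3 + 150*o^2 - 200*o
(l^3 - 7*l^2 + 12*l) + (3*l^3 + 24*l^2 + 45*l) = 4*l^3 + 17*l^2 + 57*l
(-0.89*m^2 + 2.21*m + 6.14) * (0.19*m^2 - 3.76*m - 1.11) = -0.1691*m^4 + 3.7663*m^3 - 6.1551*m^2 - 25.5395*m - 6.8154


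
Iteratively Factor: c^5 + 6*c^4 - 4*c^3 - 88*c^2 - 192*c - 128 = (c + 2)*(c^4 + 4*c^3 - 12*c^2 - 64*c - 64) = (c + 2)*(c + 4)*(c^3 - 12*c - 16) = (c - 4)*(c + 2)*(c + 4)*(c^2 + 4*c + 4) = (c - 4)*(c + 2)^2*(c + 4)*(c + 2)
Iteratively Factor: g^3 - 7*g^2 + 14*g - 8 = (g - 4)*(g^2 - 3*g + 2) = (g - 4)*(g - 2)*(g - 1)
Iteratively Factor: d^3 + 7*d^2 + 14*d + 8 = (d + 2)*(d^2 + 5*d + 4) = (d + 2)*(d + 4)*(d + 1)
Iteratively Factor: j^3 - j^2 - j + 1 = (j - 1)*(j^2 - 1) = (j - 1)^2*(j + 1)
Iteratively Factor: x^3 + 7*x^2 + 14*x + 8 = (x + 1)*(x^2 + 6*x + 8) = (x + 1)*(x + 2)*(x + 4)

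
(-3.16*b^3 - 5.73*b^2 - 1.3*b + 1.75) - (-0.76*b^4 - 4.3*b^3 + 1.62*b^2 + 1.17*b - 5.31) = 0.76*b^4 + 1.14*b^3 - 7.35*b^2 - 2.47*b + 7.06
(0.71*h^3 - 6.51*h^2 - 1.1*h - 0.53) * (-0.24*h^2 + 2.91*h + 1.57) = -0.1704*h^5 + 3.6285*h^4 - 17.5654*h^3 - 13.2945*h^2 - 3.2693*h - 0.8321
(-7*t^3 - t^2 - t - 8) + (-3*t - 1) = -7*t^3 - t^2 - 4*t - 9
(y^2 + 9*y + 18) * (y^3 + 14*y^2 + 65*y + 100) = y^5 + 23*y^4 + 209*y^3 + 937*y^2 + 2070*y + 1800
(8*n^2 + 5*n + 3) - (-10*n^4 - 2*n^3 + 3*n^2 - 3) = 10*n^4 + 2*n^3 + 5*n^2 + 5*n + 6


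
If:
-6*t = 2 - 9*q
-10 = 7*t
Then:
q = -46/63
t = -10/7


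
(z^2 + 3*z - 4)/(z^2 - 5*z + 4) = (z + 4)/(z - 4)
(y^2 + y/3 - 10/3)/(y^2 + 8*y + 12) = (y - 5/3)/(y + 6)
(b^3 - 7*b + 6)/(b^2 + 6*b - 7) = (b^2 + b - 6)/(b + 7)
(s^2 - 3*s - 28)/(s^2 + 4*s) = (s - 7)/s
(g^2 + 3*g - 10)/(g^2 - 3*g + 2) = (g + 5)/(g - 1)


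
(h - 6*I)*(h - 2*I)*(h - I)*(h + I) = h^4 - 8*I*h^3 - 11*h^2 - 8*I*h - 12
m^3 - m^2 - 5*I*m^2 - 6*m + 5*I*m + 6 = (m - 1)*(m - 3*I)*(m - 2*I)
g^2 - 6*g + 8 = (g - 4)*(g - 2)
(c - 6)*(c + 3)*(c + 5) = c^3 + 2*c^2 - 33*c - 90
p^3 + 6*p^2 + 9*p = p*(p + 3)^2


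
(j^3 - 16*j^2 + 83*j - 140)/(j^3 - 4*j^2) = 1 - 12/j + 35/j^2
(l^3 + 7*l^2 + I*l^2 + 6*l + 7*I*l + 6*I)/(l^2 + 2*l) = (l^3 + l^2*(7 + I) + l*(6 + 7*I) + 6*I)/(l*(l + 2))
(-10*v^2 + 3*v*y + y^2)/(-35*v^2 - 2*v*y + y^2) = (-2*v + y)/(-7*v + y)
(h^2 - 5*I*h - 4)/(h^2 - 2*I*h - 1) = (h - 4*I)/(h - I)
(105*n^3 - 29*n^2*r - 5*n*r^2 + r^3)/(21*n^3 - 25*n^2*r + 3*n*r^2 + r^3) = (-35*n^2 - 2*n*r + r^2)/(-7*n^2 + 6*n*r + r^2)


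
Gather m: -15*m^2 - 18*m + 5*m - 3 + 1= -15*m^2 - 13*m - 2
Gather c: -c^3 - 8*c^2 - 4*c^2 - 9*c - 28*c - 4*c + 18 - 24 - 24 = -c^3 - 12*c^2 - 41*c - 30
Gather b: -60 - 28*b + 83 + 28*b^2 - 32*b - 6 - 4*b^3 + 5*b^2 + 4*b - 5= -4*b^3 + 33*b^2 - 56*b + 12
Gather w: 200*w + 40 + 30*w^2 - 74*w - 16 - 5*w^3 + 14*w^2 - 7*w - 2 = -5*w^3 + 44*w^2 + 119*w + 22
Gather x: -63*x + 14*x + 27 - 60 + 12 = -49*x - 21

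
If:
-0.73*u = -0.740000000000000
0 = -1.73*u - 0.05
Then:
No Solution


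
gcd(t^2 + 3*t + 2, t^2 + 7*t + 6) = t + 1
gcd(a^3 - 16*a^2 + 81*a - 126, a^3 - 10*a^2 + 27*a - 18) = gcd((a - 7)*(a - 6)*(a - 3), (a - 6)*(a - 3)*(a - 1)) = a^2 - 9*a + 18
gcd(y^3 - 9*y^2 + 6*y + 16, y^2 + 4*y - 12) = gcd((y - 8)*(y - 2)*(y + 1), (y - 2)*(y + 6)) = y - 2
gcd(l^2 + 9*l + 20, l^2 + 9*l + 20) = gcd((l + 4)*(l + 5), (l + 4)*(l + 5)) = l^2 + 9*l + 20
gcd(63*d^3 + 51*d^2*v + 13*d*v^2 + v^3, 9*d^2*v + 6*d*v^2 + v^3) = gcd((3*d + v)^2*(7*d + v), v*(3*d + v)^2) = 9*d^2 + 6*d*v + v^2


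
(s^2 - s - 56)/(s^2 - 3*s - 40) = (s + 7)/(s + 5)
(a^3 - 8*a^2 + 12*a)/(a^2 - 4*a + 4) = a*(a - 6)/(a - 2)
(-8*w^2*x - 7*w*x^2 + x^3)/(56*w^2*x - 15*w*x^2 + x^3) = (w + x)/(-7*w + x)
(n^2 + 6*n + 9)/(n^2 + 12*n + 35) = (n^2 + 6*n + 9)/(n^2 + 12*n + 35)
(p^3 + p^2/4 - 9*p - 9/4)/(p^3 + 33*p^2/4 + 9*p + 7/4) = (p^2 - 9)/(p^2 + 8*p + 7)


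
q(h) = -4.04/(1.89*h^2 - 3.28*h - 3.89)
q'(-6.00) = -0.01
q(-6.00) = -0.05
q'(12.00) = 0.00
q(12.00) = -0.02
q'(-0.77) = -420.71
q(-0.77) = 16.57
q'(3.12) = 1.88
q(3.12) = -0.95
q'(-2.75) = -0.15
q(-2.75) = -0.21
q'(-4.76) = -0.03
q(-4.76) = -0.07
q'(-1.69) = -0.79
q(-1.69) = -0.57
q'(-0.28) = -2.20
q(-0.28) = 1.43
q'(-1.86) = -0.54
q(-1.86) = -0.46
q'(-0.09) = -1.14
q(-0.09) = 1.13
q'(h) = -4.04*(3.28 - 3.78*h)/(1.89*h^2 - 3.28*h - 3.89)^2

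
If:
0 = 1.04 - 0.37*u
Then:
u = 2.81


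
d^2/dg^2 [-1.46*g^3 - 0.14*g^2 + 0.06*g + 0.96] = -8.76*g - 0.28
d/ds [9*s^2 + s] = 18*s + 1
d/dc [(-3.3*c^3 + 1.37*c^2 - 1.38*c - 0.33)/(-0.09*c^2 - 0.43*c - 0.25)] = (0.297*c^4 + 2.838*c^3 + 1.7617*c^2 - 0.7444*c + 0.2031)/(0.0081*c^4 + 0.0774*c^3 + 0.2299*c^2 + 0.215*c + 0.0625)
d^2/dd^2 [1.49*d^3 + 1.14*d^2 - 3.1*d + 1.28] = 8.94*d + 2.28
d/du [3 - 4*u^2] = -8*u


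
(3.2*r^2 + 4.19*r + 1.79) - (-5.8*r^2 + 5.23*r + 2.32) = 9.0*r^2 - 1.04*r - 0.53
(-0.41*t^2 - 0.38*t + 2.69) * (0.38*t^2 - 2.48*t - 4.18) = -0.1558*t^4 + 0.8724*t^3 + 3.6784*t^2 - 5.0828*t - 11.2442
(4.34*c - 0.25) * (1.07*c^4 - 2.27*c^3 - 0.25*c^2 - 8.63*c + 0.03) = 4.6438*c^5 - 10.1193*c^4 - 0.5175*c^3 - 37.3917*c^2 + 2.2877*c - 0.0075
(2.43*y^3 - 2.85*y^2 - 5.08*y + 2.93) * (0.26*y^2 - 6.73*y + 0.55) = 0.6318*y^5 - 17.0949*y^4 + 19.1962*y^3 + 33.3827*y^2 - 22.5129*y + 1.6115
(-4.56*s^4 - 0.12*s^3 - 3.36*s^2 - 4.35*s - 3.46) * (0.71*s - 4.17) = -3.2376*s^5 + 18.93*s^4 - 1.8852*s^3 + 10.9227*s^2 + 15.6829*s + 14.4282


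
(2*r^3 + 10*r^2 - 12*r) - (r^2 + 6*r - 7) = 2*r^3 + 9*r^2 - 18*r + 7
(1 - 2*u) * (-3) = 6*u - 3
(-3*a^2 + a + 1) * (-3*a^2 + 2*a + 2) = 9*a^4 - 9*a^3 - 7*a^2 + 4*a + 2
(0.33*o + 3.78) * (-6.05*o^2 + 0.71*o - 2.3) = -1.9965*o^3 - 22.6347*o^2 + 1.9248*o - 8.694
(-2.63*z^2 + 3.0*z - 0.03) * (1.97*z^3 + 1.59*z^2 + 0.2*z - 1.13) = -5.1811*z^5 + 1.7283*z^4 + 4.1849*z^3 + 3.5242*z^2 - 3.396*z + 0.0339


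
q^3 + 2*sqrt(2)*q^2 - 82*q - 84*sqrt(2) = (q - 6*sqrt(2))*(q + sqrt(2))*(q + 7*sqrt(2))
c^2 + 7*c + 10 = (c + 2)*(c + 5)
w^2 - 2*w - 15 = (w - 5)*(w + 3)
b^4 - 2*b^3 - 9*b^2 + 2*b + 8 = (b - 4)*(b - 1)*(b + 1)*(b + 2)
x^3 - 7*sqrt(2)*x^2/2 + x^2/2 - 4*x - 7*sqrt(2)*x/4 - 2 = (x + 1/2)*(x - 4*sqrt(2))*(x + sqrt(2)/2)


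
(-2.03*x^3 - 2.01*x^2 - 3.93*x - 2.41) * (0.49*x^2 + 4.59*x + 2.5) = -0.9947*x^5 - 10.3026*x^4 - 16.2266*x^3 - 24.2446*x^2 - 20.8869*x - 6.025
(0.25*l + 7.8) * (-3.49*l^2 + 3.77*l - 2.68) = -0.8725*l^3 - 26.2795*l^2 + 28.736*l - 20.904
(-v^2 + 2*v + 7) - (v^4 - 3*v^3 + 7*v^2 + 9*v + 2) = -v^4 + 3*v^3 - 8*v^2 - 7*v + 5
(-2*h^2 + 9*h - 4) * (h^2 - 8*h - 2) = -2*h^4 + 25*h^3 - 72*h^2 + 14*h + 8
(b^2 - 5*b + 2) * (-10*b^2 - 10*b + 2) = -10*b^4 + 40*b^3 + 32*b^2 - 30*b + 4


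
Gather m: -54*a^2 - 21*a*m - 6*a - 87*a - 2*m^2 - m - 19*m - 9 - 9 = -54*a^2 - 93*a - 2*m^2 + m*(-21*a - 20) - 18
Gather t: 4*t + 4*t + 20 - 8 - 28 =8*t - 16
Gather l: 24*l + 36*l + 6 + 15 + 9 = 60*l + 30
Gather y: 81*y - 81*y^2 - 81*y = -81*y^2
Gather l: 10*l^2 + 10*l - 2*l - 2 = 10*l^2 + 8*l - 2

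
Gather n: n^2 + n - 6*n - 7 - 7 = n^2 - 5*n - 14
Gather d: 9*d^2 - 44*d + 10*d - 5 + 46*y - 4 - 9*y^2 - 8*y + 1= 9*d^2 - 34*d - 9*y^2 + 38*y - 8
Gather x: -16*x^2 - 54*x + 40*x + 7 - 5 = -16*x^2 - 14*x + 2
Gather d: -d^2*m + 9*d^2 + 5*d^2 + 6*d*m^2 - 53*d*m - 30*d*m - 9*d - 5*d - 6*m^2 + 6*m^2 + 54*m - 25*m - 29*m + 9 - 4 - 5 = d^2*(14 - m) + d*(6*m^2 - 83*m - 14)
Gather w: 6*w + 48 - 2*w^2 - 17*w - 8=-2*w^2 - 11*w + 40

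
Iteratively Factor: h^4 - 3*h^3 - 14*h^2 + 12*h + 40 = (h + 2)*(h^3 - 5*h^2 - 4*h + 20) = (h - 5)*(h + 2)*(h^2 - 4) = (h - 5)*(h - 2)*(h + 2)*(h + 2)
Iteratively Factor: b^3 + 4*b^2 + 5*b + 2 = (b + 1)*(b^2 + 3*b + 2) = (b + 1)*(b + 2)*(b + 1)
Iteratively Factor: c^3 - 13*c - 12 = (c - 4)*(c^2 + 4*c + 3) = (c - 4)*(c + 1)*(c + 3)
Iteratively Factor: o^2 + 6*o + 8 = (o + 4)*(o + 2)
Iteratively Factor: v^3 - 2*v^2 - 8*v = (v)*(v^2 - 2*v - 8) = v*(v + 2)*(v - 4)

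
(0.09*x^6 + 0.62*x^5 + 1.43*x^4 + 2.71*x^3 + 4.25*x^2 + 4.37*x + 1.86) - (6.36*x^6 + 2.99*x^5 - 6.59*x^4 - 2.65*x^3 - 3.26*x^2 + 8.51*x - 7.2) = -6.27*x^6 - 2.37*x^5 + 8.02*x^4 + 5.36*x^3 + 7.51*x^2 - 4.14*x + 9.06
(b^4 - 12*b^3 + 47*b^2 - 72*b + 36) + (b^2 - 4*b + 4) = b^4 - 12*b^3 + 48*b^2 - 76*b + 40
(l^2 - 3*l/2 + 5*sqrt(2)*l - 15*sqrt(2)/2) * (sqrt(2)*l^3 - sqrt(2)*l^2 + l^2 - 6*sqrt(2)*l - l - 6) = sqrt(2)*l^5 - 5*sqrt(2)*l^4/2 + 11*l^4 - 55*l^3/2 + sqrt(2)*l^3/2 - 99*l^2/2 - 7*sqrt(2)*l^2/2 - 45*sqrt(2)*l/2 + 99*l + 45*sqrt(2)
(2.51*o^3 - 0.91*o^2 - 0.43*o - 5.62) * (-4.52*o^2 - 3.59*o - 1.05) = -11.3452*o^5 - 4.8977*o^4 + 2.575*o^3 + 27.9016*o^2 + 20.6273*o + 5.901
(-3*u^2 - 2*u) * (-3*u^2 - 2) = 9*u^4 + 6*u^3 + 6*u^2 + 4*u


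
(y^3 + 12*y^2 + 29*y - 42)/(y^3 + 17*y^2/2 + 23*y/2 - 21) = 2*(y + 7)/(2*y + 7)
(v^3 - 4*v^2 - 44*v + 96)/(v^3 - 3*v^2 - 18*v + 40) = (v^2 - 2*v - 48)/(v^2 - v - 20)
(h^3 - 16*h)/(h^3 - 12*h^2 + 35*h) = (h^2 - 16)/(h^2 - 12*h + 35)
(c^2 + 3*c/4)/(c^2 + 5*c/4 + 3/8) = 2*c/(2*c + 1)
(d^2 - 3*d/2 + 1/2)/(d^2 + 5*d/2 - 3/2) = (d - 1)/(d + 3)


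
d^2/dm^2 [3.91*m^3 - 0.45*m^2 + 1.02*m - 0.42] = 23.46*m - 0.9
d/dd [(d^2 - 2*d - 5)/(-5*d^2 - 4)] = 2*(-5*d^2 - 29*d + 4)/(25*d^4 + 40*d^2 + 16)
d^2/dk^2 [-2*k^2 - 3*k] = -4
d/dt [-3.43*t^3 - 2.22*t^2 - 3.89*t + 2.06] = -10.29*t^2 - 4.44*t - 3.89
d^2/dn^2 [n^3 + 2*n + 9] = 6*n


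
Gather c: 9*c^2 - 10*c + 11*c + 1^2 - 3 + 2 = 9*c^2 + c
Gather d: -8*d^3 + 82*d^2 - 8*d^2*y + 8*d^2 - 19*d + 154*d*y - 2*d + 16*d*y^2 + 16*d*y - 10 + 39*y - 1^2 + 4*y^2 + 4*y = -8*d^3 + d^2*(90 - 8*y) + d*(16*y^2 + 170*y - 21) + 4*y^2 + 43*y - 11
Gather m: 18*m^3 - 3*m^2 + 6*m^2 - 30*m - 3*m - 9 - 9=18*m^3 + 3*m^2 - 33*m - 18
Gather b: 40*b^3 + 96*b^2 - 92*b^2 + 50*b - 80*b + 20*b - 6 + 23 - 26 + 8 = 40*b^3 + 4*b^2 - 10*b - 1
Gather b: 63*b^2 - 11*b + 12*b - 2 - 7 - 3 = 63*b^2 + b - 12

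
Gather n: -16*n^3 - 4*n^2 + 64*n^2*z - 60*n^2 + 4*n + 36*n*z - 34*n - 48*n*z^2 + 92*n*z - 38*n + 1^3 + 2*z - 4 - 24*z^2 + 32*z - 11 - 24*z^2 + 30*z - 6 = -16*n^3 + n^2*(64*z - 64) + n*(-48*z^2 + 128*z - 68) - 48*z^2 + 64*z - 20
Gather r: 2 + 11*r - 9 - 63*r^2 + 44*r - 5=-63*r^2 + 55*r - 12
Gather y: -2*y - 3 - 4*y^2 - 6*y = -4*y^2 - 8*y - 3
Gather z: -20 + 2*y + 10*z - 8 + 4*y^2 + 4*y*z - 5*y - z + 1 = 4*y^2 - 3*y + z*(4*y + 9) - 27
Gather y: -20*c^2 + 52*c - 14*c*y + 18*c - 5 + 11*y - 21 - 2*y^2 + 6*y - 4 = -20*c^2 + 70*c - 2*y^2 + y*(17 - 14*c) - 30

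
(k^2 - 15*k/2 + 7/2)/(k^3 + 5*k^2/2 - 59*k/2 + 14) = (k - 7)/(k^2 + 3*k - 28)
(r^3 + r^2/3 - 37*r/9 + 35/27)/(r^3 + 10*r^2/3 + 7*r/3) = (r^2 - 2*r + 5/9)/(r*(r + 1))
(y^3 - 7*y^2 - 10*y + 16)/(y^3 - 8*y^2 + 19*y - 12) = (y^2 - 6*y - 16)/(y^2 - 7*y + 12)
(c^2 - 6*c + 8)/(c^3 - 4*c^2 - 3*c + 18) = (c^2 - 6*c + 8)/(c^3 - 4*c^2 - 3*c + 18)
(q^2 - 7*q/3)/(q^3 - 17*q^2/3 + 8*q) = (3*q - 7)/(3*q^2 - 17*q + 24)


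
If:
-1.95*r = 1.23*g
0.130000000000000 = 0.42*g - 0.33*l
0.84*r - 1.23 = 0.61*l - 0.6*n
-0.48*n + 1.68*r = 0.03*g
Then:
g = -0.37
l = -0.87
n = 0.84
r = 0.23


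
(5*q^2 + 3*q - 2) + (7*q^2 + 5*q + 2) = 12*q^2 + 8*q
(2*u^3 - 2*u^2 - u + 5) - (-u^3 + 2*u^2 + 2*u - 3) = 3*u^3 - 4*u^2 - 3*u + 8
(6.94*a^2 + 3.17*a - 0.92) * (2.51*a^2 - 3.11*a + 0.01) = 17.4194*a^4 - 13.6267*a^3 - 12.0985*a^2 + 2.8929*a - 0.0092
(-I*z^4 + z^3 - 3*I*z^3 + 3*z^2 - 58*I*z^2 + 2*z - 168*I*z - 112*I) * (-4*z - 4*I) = 4*I*z^5 - 8*z^4 + 12*I*z^4 - 24*z^3 + 228*I*z^3 - 240*z^2 + 660*I*z^2 - 672*z + 440*I*z - 448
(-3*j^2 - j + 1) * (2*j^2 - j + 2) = -6*j^4 + j^3 - 3*j^2 - 3*j + 2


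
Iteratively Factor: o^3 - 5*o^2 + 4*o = (o - 4)*(o^2 - o) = o*(o - 4)*(o - 1)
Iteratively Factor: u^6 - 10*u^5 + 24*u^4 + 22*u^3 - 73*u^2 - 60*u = (u - 4)*(u^5 - 6*u^4 + 22*u^2 + 15*u) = (u - 4)*(u - 3)*(u^4 - 3*u^3 - 9*u^2 - 5*u) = u*(u - 4)*(u - 3)*(u^3 - 3*u^2 - 9*u - 5) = u*(u - 4)*(u - 3)*(u + 1)*(u^2 - 4*u - 5) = u*(u - 4)*(u - 3)*(u + 1)^2*(u - 5)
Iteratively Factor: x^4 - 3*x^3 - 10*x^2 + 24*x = (x + 3)*(x^3 - 6*x^2 + 8*x) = x*(x + 3)*(x^2 - 6*x + 8) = x*(x - 4)*(x + 3)*(x - 2)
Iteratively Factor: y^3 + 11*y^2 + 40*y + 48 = (y + 4)*(y^2 + 7*y + 12) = (y + 3)*(y + 4)*(y + 4)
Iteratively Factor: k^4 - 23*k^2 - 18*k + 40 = (k - 1)*(k^3 + k^2 - 22*k - 40) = (k - 1)*(k + 4)*(k^2 - 3*k - 10) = (k - 5)*(k - 1)*(k + 4)*(k + 2)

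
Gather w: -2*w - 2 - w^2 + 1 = -w^2 - 2*w - 1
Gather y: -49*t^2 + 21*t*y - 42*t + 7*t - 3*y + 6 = -49*t^2 - 35*t + y*(21*t - 3) + 6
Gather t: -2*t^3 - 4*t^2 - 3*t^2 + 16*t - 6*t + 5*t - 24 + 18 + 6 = -2*t^3 - 7*t^2 + 15*t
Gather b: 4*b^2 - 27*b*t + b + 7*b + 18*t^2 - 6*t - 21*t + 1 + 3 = 4*b^2 + b*(8 - 27*t) + 18*t^2 - 27*t + 4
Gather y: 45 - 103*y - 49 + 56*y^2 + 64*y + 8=56*y^2 - 39*y + 4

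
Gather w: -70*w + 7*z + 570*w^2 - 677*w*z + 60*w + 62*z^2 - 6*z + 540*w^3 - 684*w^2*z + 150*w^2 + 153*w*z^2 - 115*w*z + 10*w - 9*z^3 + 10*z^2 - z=540*w^3 + w^2*(720 - 684*z) + w*(153*z^2 - 792*z) - 9*z^3 + 72*z^2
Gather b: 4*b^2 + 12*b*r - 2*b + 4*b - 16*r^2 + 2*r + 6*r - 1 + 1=4*b^2 + b*(12*r + 2) - 16*r^2 + 8*r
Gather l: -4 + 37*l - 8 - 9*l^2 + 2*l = -9*l^2 + 39*l - 12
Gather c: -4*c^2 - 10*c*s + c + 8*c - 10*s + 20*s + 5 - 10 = -4*c^2 + c*(9 - 10*s) + 10*s - 5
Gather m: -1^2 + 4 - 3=0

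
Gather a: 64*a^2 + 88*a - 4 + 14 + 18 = 64*a^2 + 88*a + 28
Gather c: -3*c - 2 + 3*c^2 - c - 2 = 3*c^2 - 4*c - 4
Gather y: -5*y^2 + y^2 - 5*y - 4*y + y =-4*y^2 - 8*y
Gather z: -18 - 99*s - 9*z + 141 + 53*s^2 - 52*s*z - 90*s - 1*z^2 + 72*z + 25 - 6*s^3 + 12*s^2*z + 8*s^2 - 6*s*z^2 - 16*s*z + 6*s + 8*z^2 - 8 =-6*s^3 + 61*s^2 - 183*s + z^2*(7 - 6*s) + z*(12*s^2 - 68*s + 63) + 140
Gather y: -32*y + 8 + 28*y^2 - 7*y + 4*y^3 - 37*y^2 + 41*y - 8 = 4*y^3 - 9*y^2 + 2*y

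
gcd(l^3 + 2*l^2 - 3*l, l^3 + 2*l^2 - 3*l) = l^3 + 2*l^2 - 3*l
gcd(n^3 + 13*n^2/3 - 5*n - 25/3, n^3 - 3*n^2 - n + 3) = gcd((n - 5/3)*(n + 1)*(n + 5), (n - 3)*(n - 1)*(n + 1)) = n + 1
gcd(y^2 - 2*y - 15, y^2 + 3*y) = y + 3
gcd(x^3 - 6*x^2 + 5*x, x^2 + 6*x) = x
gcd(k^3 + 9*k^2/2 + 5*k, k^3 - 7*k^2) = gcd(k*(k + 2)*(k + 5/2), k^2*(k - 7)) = k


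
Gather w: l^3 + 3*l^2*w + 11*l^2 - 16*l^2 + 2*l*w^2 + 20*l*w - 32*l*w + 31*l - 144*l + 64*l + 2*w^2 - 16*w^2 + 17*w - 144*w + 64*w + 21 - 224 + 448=l^3 - 5*l^2 - 49*l + w^2*(2*l - 14) + w*(3*l^2 - 12*l - 63) + 245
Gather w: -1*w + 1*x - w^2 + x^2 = -w^2 - w + x^2 + x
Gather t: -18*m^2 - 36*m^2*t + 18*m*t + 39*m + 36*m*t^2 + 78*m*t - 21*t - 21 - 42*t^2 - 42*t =-18*m^2 + 39*m + t^2*(36*m - 42) + t*(-36*m^2 + 96*m - 63) - 21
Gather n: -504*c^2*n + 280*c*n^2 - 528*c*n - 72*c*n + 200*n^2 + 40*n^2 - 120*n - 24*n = n^2*(280*c + 240) + n*(-504*c^2 - 600*c - 144)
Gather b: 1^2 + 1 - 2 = 0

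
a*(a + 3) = a^2 + 3*a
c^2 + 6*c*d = c*(c + 6*d)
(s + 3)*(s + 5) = s^2 + 8*s + 15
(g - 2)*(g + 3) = g^2 + g - 6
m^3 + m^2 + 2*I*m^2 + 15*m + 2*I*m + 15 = (m + 1)*(m - 3*I)*(m + 5*I)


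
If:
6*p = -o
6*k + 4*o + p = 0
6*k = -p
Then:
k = 0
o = 0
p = 0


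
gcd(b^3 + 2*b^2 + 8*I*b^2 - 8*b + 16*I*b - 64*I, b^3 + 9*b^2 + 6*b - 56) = b^2 + 2*b - 8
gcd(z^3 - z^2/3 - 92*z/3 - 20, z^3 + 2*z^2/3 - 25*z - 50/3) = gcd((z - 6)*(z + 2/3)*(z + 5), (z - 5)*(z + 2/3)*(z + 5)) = z^2 + 17*z/3 + 10/3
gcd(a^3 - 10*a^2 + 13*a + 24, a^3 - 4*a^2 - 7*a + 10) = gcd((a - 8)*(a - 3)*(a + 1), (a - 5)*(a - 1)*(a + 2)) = 1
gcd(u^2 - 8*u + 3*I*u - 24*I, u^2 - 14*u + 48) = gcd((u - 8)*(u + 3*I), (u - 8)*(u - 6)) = u - 8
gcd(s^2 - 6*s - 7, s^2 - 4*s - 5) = s + 1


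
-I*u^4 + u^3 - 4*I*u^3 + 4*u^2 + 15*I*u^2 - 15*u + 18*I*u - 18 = (u - 3)*(u + 6)*(u + I)*(-I*u - I)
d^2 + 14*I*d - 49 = (d + 7*I)^2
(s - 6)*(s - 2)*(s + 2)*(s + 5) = s^4 - s^3 - 34*s^2 + 4*s + 120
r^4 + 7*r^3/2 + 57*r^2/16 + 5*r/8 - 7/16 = (r - 1/4)*(r + 1)^2*(r + 7/4)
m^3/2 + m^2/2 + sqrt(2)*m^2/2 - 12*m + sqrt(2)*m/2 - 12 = (m/2 + 1/2)*(m - 3*sqrt(2))*(m + 4*sqrt(2))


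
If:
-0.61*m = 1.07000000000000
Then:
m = -1.75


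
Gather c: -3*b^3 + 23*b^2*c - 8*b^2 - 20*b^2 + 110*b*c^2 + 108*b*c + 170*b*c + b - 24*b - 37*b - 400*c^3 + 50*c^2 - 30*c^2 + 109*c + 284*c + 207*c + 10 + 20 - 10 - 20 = -3*b^3 - 28*b^2 - 60*b - 400*c^3 + c^2*(110*b + 20) + c*(23*b^2 + 278*b + 600)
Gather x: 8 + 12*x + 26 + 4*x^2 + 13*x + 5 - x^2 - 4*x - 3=3*x^2 + 21*x + 36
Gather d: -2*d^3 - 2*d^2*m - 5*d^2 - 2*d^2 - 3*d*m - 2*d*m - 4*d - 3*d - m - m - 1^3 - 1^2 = -2*d^3 + d^2*(-2*m - 7) + d*(-5*m - 7) - 2*m - 2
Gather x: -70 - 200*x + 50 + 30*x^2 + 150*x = 30*x^2 - 50*x - 20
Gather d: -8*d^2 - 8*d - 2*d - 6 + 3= -8*d^2 - 10*d - 3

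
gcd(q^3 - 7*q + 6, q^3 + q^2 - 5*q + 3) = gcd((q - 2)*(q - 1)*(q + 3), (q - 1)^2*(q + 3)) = q^2 + 2*q - 3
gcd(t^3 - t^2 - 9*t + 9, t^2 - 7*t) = 1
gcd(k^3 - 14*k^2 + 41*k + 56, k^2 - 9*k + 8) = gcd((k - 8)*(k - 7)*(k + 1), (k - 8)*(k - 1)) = k - 8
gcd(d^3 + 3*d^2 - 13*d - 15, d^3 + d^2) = d + 1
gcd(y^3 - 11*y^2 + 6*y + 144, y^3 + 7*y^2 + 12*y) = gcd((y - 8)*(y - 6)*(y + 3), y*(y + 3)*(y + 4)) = y + 3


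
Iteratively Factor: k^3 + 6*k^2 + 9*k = (k + 3)*(k^2 + 3*k) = k*(k + 3)*(k + 3)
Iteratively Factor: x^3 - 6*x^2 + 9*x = (x - 3)*(x^2 - 3*x) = x*(x - 3)*(x - 3)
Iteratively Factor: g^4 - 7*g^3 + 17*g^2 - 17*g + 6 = (g - 1)*(g^3 - 6*g^2 + 11*g - 6) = (g - 3)*(g - 1)*(g^2 - 3*g + 2) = (g - 3)*(g - 2)*(g - 1)*(g - 1)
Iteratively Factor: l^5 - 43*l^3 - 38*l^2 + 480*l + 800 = (l + 4)*(l^4 - 4*l^3 - 27*l^2 + 70*l + 200) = (l + 4)^2*(l^3 - 8*l^2 + 5*l + 50) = (l - 5)*(l + 4)^2*(l^2 - 3*l - 10) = (l - 5)*(l + 2)*(l + 4)^2*(l - 5)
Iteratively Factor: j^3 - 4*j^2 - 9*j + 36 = (j - 4)*(j^2 - 9) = (j - 4)*(j - 3)*(j + 3)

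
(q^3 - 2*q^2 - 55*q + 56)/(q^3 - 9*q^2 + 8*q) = (q + 7)/q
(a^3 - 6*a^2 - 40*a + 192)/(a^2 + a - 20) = (a^2 - 2*a - 48)/(a + 5)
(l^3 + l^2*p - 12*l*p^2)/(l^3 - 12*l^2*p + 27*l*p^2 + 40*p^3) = l*(l^2 + l*p - 12*p^2)/(l^3 - 12*l^2*p + 27*l*p^2 + 40*p^3)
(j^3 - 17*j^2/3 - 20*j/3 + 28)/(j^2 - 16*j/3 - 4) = (3*j^2 + j - 14)/(3*j + 2)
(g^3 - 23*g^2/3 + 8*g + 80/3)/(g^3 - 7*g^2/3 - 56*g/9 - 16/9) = 3*(g - 5)/(3*g + 1)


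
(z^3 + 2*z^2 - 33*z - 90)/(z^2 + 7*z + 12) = (z^2 - z - 30)/(z + 4)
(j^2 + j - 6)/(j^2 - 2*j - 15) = (j - 2)/(j - 5)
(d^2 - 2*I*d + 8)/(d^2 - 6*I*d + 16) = (d - 4*I)/(d - 8*I)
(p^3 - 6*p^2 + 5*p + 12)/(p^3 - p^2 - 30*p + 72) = (p + 1)/(p + 6)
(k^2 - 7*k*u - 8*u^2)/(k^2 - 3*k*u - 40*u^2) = (k + u)/(k + 5*u)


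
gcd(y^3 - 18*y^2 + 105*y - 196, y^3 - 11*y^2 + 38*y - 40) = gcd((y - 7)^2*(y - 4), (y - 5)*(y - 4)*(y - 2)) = y - 4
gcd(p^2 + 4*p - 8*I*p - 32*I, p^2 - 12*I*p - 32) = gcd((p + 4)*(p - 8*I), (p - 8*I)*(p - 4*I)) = p - 8*I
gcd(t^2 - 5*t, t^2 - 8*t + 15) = t - 5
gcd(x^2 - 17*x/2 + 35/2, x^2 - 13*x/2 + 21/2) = x - 7/2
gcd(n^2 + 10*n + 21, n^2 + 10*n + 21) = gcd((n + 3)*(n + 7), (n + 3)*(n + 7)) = n^2 + 10*n + 21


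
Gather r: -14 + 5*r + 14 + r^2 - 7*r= r^2 - 2*r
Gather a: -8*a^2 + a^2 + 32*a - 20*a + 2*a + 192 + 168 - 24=-7*a^2 + 14*a + 336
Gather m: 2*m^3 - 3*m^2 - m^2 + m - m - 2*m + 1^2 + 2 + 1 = 2*m^3 - 4*m^2 - 2*m + 4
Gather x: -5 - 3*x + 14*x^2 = 14*x^2 - 3*x - 5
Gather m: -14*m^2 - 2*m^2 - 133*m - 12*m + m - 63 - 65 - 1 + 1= -16*m^2 - 144*m - 128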